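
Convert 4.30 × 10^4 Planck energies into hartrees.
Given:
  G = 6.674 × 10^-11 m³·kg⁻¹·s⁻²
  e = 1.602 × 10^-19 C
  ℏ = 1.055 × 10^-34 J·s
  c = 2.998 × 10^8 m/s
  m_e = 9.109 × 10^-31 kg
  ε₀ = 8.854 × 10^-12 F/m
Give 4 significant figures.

Planck energy: E_P = √(ℏc⁵/G) = 1.957 × 10^9 J
hartree: E_h = m_e e⁴/(4πε₀ℏ)² = 4.354 × 10^-18 J
4.30 × 10^4 × 1.957 × 10^9 / 4.354 × 10^-18 = 1.932 × 10^31

1.932 × 10^31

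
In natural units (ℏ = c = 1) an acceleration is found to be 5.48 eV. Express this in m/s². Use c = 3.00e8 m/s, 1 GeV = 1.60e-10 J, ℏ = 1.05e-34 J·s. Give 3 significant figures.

Acceleration is [L]/[T]² = c·[E]/ℏ.
1 GeV → c/ℏ × (1 GeV in J) = 4.57e32 m/s².
Convert the energy scale: 5.48 eV = 5.48e-9 GeV.
Result: 5.48e-9 × 4.57e32 = 2.51e24 m/s².

2.51e24 m/s²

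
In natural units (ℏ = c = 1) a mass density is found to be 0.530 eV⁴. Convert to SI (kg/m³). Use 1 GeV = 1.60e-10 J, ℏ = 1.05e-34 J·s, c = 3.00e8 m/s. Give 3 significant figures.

Mass density is [E]/(c²[L]³) = [E]⁴/(ℏ³c⁵).
1 GeV⁴ → 1/(ℏ³c⁵) × (1 GeV in J)⁴ = 2.33e20 kg/m³.
Convert the energy scale: 0.530 eV⁴ = 5.30e-37 GeV⁴.
Result: 5.30e-37 × 2.33e20 = 1.23e-16 kg/m³.

1.23e-16 kg/m³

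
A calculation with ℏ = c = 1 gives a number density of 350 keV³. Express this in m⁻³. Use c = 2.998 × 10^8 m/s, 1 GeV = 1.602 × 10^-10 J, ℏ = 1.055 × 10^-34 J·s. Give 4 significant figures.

Number density is [L]⁻³ = [E]³/(ℏc)³.
1 GeV³ → 1/(ℏc)³ × (1 GeV in J)³ = 1.299 × 10^47 m⁻³.
Convert the energy scale: 350 keV³ = 3.50 × 10^-16 GeV³.
Result: 3.50 × 10^-16 × 1.299 × 10^47 = 4.548 × 10^31 m⁻³.

4.548 × 10^31 m⁻³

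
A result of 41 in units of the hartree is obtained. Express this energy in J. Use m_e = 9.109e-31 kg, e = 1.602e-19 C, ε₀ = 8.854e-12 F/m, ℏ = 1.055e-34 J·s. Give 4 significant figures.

1.785e-16 J

One hartree: E_h = m_e e⁴/(4πε₀ℏ)² = 4.354e-18 J.
41 × 4.354e-18 J = 1.785e-16 J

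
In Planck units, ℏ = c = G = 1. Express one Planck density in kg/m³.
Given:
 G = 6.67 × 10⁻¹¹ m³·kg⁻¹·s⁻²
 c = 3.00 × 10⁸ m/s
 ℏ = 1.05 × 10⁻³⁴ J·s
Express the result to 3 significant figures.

5.20 × 10⁹⁶ kg/m³

From ℏ = c = G = 1 the density scale is ρ_P = c⁵/(ℏG²).
  = 2.43 × 10⁴² / 4.67 × 10⁻⁵⁵
  = 5.20 × 10⁹⁶ kg/m³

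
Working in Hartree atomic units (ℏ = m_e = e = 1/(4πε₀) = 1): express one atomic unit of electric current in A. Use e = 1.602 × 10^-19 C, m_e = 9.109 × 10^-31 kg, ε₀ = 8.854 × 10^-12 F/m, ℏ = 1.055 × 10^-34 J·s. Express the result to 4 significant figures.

The unique combination of the constants set to 1 with dimensions of current is I_au = e E_h/ℏ = m_e e⁵/((4πε₀)²ℏ³).
E_h = 4.354 × 10^-18 J
e·E_h/ℏ = 6.612 × 10^-3 A

6.612 × 10^-3 A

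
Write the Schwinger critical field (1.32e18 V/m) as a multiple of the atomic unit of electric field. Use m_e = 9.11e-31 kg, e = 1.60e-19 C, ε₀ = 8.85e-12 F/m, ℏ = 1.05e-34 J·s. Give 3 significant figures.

atomic unit of electric field: E_au = E_h/(e a₀) = m_e²e⁵/((4πε₀)³ℏ⁴) = 5.20e11 V/m.
1.32e18 / 5.20e11 = 2.54e6

2.54e6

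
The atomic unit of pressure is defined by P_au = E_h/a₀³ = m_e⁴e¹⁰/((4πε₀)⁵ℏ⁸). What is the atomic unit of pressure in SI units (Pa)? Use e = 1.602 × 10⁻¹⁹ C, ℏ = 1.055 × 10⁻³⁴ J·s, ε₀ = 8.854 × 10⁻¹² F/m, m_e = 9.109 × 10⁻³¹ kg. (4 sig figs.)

P_au = E_h/a₀³ = m_e⁴e¹⁰/((4πε₀)⁵ℏ⁸)
E_h = 4.354 × 10⁻¹⁸ J
a₀ = 5.297 × 10⁻¹¹ m
E_h/a₀³ = 2.929 × 10¹³ Pa

2.929 × 10¹³ Pa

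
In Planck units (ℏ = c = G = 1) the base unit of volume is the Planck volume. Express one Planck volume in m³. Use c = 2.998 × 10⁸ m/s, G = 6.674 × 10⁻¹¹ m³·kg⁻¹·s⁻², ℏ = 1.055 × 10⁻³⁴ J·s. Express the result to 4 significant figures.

V_P = (ℏG/c³)^(3/2)
  = √(1.784 × 10⁻²⁰⁹)
  = 4.224 × 10⁻¹⁰⁵ m³

4.224 × 10⁻¹⁰⁵ m³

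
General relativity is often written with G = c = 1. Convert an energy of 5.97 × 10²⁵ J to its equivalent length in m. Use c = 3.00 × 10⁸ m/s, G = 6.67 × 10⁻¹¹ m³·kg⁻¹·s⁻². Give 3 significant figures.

4.92 × 10⁻¹⁹ m

Energy → length via G/c⁴.
5.97 × 10²⁵ J × (G/c⁴) = 4.92 × 10⁻¹⁹ m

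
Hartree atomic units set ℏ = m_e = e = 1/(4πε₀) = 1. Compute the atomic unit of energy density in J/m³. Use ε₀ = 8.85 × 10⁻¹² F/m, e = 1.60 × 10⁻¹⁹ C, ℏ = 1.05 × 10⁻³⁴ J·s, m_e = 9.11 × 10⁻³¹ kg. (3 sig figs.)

3.01 × 10¹³ J/m³

Dimensional analysis gives u_au = E_h/a₀³ = m_e⁴e¹⁰/((4πε₀)⁵ℏ⁸).
E_h = 4.38 × 10⁻¹⁸ J
a₀ = 5.26 × 10⁻¹¹ m
E_h/a₀³ = 3.01 × 10¹³ J/m³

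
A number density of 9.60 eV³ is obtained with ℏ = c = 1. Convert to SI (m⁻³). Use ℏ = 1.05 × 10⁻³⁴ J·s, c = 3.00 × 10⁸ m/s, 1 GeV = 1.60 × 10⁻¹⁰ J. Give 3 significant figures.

Number density is [L]⁻³ = [E]³/(ℏc)³.
1 GeV³ → 1/(ℏc)³ × (1 GeV in J)³ = 1.31 × 10⁴⁷ m⁻³.
Convert the energy scale: 9.60 eV³ = 9.60 × 10⁻²⁷ GeV³.
Result: 9.60 × 10⁻²⁷ × 1.31 × 10⁴⁷ = 1.26 × 10²¹ m⁻³.

1.26 × 10²¹ m⁻³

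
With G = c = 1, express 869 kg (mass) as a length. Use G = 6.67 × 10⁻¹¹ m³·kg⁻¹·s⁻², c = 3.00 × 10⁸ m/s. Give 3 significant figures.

6.44 × 10⁻²⁵ m

In G = c = 1 units mass has dimensions of length; the conversion factor is G/c².
869 kg × (G/c²) = 6.44 × 10⁻²⁵ m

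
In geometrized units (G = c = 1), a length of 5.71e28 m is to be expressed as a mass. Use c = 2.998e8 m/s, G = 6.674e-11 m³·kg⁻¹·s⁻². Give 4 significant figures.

7.690e55 kg

Length → mass via c²/G.
5.71e28 m × (c²/G) = 7.690e55 kg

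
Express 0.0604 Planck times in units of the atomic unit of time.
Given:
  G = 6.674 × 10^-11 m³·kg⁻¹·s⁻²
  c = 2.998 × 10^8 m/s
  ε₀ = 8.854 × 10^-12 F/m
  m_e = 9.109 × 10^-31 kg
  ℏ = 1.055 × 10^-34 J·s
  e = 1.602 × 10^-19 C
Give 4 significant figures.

Planck time: t_P = √(ℏG/c⁵) = 5.392 × 10^-44 s
atomic unit of time: τ_au = (4πε₀)²ℏ³/(m_e e⁴) = 2.423 × 10^-17 s
0.0604 × 5.392 × 10^-44 / 2.423 × 10^-17 = 1.344 × 10^-28

1.344 × 10^-28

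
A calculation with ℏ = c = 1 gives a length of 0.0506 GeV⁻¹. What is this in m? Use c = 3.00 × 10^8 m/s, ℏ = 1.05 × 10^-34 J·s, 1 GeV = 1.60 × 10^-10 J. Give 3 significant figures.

A length is [E]⁻¹ in ℏ=c=1; restore one factor of ℏc.
1 GeV⁻¹ → ℏc × (1 GeV in J)⁻¹ = 1.97 × 10^-16 m.
Result: 0.0506 × 1.97 × 10^-16 = 9.96 × 10^-18 m.

9.96 × 10^-18 m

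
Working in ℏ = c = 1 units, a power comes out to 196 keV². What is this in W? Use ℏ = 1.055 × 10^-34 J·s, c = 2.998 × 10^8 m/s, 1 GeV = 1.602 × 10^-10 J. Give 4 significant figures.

4.768 × 10^4 W

Power is [E]/[T] = [E]²/ℏ.
1 GeV² → 1/ℏ × (1 GeV in J)² = 2.433 × 10^14 W.
Convert the energy scale: 196 keV² = 1.96 × 10^-10 GeV².
Result: 1.96 × 10^-10 × 2.433 × 10^14 = 4.768 × 10^4 W.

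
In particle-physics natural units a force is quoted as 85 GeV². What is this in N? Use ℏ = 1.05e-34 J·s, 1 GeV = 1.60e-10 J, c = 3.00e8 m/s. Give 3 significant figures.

6.91e7 N

Force is [E]/[L] = [E]²/(ℏc); restore (ℏc)⁻¹.
1 GeV² → 1/(ℏc) × (1 GeV in J)² = 8.13e5 N.
Result: 85 × 8.13e5 = 6.91e7 N.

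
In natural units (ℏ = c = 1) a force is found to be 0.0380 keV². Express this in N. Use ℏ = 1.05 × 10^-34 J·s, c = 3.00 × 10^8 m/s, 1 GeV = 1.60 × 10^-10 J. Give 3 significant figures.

3.09 × 10^-8 N

Force is [E]/[L] = [E]²/(ℏc); restore (ℏc)⁻¹.
1 GeV² → 1/(ℏc) × (1 GeV in J)² = 8.13 × 10^5 N.
Convert the energy scale: 0.0380 keV² = 3.80 × 10^-14 GeV².
Result: 3.80 × 10^-14 × 8.13 × 10^5 = 3.09 × 10^-8 N.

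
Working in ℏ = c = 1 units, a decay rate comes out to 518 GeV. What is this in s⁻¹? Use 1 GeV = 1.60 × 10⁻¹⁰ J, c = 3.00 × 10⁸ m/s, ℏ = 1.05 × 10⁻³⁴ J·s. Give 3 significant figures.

7.89 × 10²⁶ s⁻¹

A rate is [E]/ℏ; divide by ℏ.
1 GeV → 1/ℏ × (1 GeV in J) = 1.52 × 10²⁴ s⁻¹.
Result: 518 × 1.52 × 10²⁴ = 7.89 × 10²⁶ s⁻¹.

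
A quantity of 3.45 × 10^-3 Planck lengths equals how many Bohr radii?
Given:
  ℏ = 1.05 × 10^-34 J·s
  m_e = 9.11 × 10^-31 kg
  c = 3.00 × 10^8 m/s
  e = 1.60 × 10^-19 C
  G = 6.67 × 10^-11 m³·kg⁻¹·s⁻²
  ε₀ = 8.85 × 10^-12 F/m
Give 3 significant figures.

Planck length: ℓ_P = √(ℏG/c³) = 1.61 × 10^-35 m
Bohr radius: a₀ = 4πε₀ℏ²/(m_e e²) = 5.26 × 10^-11 m
3.45 × 10^-3 × 1.61 × 10^-35 / 5.26 × 10^-11 = 1.06 × 10^-27

1.06 × 10^-27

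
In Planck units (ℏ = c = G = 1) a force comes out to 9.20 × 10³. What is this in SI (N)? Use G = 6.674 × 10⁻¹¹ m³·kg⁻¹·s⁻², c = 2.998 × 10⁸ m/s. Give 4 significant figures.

1.114 × 10⁴⁸ N

One Planck force: F_P = c⁴/G = 1.210 × 10⁴⁴ N.
9.20 × 10³ × 1.210 × 10⁴⁴ N = 1.114 × 10⁴⁸ N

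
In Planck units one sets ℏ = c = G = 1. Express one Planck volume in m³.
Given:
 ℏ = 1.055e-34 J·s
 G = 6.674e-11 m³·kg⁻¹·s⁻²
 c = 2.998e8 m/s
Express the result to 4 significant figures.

4.224e-105 m³

V_P = (ℏG/c³)^(3/2)
  = √(1.784e-209)
  = 4.224e-105 m³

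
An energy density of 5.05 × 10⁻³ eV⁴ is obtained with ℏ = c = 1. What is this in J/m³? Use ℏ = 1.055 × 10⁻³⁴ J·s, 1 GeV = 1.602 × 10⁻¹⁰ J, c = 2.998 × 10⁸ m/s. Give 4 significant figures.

[E]/[L]³ = [E]⁴/(ℏc)³; restore (ℏc)⁻³.
1 GeV⁴ → 1/(ℏc)³ × (1 GeV in J)⁴ = 2.082 × 10³⁷ J/m³.
Convert the energy scale: 5.05 × 10⁻³ eV⁴ = 5.05 × 10⁻³⁹ GeV⁴.
Result: 5.05 × 10⁻³⁹ × 2.082 × 10³⁷ = 0.1051 J/m³.

0.1051 J/m³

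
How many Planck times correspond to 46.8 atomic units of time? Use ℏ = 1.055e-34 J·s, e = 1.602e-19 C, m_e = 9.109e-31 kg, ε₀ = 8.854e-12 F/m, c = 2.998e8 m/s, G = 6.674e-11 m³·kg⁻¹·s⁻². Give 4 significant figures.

atomic unit of time: τ_au = (4πε₀)²ℏ³/(m_e e⁴) = 2.423e-17 s
Planck time: t_P = √(ℏG/c⁵) = 5.392e-44 s
46.8 × 2.423e-17 / 5.392e-44 = 2.103e28

2.103e28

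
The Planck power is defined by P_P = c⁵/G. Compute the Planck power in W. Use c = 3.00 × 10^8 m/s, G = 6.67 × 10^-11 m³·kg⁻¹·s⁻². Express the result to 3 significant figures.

3.64 × 10^52 W

P_P = c⁵/G
  = 2.43 × 10^42 / 6.67 × 10^-11
  = 3.64 × 10^52 W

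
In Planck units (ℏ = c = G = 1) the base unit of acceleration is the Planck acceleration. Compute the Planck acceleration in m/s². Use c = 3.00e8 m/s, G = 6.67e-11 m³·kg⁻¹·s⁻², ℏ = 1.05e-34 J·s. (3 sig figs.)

5.59e51 m/s²

a_P = √(c⁷/(ℏG))
  = √(3.12e103)
  = 5.59e51 m/s²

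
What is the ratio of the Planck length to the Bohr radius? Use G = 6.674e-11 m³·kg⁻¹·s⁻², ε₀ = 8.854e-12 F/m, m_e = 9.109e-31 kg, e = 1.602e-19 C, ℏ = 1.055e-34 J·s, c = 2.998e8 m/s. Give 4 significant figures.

3.051e-25

Planck length: ℓ_P = √(ℏG/c³) = 1.616e-35 m
Bohr radius: a₀ = 4πε₀ℏ²/(m_e e²) = 5.297e-11 m
ratio = 1.616e-35 / 5.297e-11 = 3.051e-25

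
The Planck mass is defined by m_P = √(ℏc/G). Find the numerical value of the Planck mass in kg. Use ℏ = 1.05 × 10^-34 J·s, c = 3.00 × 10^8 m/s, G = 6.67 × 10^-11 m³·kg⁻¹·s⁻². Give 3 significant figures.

2.17 × 10^-8 kg

m_P = √(ℏc/G)
  = √(4.72 × 10^-16)
  = 2.17 × 10^-8 kg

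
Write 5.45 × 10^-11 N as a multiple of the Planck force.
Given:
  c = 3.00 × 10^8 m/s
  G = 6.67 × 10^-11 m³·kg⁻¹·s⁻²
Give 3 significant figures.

Planck force: F_P = c⁴/G = 1.21 × 10^44 N.
5.45 × 10^-11 / 1.21 × 10^44 = 4.49 × 10^-55

4.49 × 10^-55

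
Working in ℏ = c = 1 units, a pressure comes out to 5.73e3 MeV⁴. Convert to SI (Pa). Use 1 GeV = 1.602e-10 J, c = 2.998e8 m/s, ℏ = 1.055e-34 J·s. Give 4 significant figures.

Pressure is [E]/[L]³ = [E]⁴/(ℏc)³.
1 GeV⁴ → 1/(ℏc)³ × (1 GeV in J)⁴ = 2.082e37 Pa.
Convert the energy scale: 5.73e3 MeV⁴ = 5.73e-9 GeV⁴.
Result: 5.73e-9 × 2.082e37 = 1.193e29 Pa.

1.193e29 Pa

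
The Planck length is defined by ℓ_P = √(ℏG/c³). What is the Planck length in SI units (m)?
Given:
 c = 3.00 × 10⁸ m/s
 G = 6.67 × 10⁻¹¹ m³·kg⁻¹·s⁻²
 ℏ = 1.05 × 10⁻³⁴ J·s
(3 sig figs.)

ℓ_P = √(ℏG/c³)
  = √(2.59 × 10⁻⁷⁰)
  = 1.61 × 10⁻³⁵ m

1.61 × 10⁻³⁵ m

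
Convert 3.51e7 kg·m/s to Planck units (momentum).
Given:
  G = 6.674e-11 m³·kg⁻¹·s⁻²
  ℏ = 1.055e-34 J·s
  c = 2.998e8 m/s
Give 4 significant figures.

Planck momentum: p_P = √(ℏc³/G) = 6.527 kg·m/s.
3.51e7 / 6.527 = 5.378e6

5.378e6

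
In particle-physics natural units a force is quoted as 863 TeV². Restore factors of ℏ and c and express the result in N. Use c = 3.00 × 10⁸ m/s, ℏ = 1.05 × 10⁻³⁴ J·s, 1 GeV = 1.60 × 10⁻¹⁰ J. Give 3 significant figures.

Force is [E]/[L] = [E]²/(ℏc); restore (ℏc)⁻¹.
1 GeV² → 1/(ℏc) × (1 GeV in J)² = 8.13 × 10⁵ N.
Convert the energy scale: 863 TeV² = 8.63 × 10⁸ GeV².
Result: 8.63 × 10⁸ × 8.13 × 10⁵ = 7.01 × 10¹⁴ N.

7.01 × 10¹⁴ N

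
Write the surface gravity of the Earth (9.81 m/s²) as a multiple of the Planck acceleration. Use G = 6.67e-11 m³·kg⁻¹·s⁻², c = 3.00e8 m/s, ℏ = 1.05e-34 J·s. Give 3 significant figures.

Planck acceleration: a_P = √(c⁷/(ℏG)) = 5.59e51 m/s².
9.81 / 5.59e51 = 1.76e-51

1.76e-51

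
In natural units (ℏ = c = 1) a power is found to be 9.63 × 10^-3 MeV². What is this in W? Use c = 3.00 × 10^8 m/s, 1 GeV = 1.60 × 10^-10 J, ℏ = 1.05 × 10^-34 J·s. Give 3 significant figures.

2.35 × 10^6 W

Power is [E]/[T] = [E]²/ℏ.
1 GeV² → 1/ℏ × (1 GeV in J)² = 2.44 × 10^14 W.
Convert the energy scale: 9.63 × 10^-3 MeV² = 9.63 × 10^-9 GeV².
Result: 9.63 × 10^-9 × 2.44 × 10^14 = 2.35 × 10^6 W.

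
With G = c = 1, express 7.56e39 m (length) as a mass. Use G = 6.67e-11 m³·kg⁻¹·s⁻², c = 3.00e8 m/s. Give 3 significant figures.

1.02e67 kg

Length → mass via c²/G.
7.56e39 m × (c²/G) = 1.02e67 kg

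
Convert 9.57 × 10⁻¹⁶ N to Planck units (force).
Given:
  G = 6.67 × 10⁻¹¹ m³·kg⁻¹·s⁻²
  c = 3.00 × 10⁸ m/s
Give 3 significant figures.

7.88 × 10⁻⁶⁰

Planck force: F_P = c⁴/G = 1.21 × 10⁴⁴ N.
9.57 × 10⁻¹⁶ / 1.21 × 10⁴⁴ = 7.88 × 10⁻⁶⁰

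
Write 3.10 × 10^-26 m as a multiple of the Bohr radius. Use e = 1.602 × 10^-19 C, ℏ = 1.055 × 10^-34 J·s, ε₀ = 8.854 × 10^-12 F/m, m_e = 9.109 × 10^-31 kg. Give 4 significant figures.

5.852 × 10^-16

Bohr radius: a₀ = 4πε₀ℏ²/(m_e e²) = 5.297 × 10^-11 m.
3.10 × 10^-26 / 5.297 × 10^-11 = 5.852 × 10^-16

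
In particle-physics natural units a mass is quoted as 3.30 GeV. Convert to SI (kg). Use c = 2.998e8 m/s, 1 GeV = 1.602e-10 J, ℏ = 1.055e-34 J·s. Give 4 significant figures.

5.882e-27 kg

Mass is [E]/c²; divide by c².
1 GeV → 1/c² × (1 GeV in J) = 1.782e-27 kg.
Result: 3.30 × 1.782e-27 = 5.882e-27 kg.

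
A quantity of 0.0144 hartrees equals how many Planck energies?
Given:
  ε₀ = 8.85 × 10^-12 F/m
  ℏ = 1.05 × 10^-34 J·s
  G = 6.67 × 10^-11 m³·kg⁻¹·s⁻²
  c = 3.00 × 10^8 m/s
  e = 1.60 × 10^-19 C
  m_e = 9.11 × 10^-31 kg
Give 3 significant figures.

3.22 × 10^-29

hartree: E_h = m_e e⁴/(4πε₀ℏ)² = 4.38 × 10^-18 J
Planck energy: E_P = √(ℏc⁵/G) = 1.96 × 10^9 J
0.0144 × 4.38 × 10^-18 / 1.96 × 10^9 = 3.22 × 10^-29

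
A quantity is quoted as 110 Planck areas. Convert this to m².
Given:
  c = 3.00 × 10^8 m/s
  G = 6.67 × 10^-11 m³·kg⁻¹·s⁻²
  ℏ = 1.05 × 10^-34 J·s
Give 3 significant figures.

One Planck area: A_P = ℏG/c³ = 2.59 × 10^-70 m².
110 × 2.59 × 10^-70 m² = 2.85 × 10^-68 m²

2.85 × 10^-68 m²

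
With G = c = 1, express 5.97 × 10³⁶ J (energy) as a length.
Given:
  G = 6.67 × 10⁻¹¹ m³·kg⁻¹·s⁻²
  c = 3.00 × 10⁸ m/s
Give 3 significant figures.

Energy → length via G/c⁴.
5.97 × 10³⁶ J × (G/c⁴) = 4.92 × 10⁻⁸ m

4.92 × 10⁻⁸ m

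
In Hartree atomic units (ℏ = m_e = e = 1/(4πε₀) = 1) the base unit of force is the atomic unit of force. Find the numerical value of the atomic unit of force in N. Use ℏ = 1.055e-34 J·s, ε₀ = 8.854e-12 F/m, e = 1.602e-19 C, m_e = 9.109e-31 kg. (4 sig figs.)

8.220e-8 N

F_au = E_h/a₀ = m_e²e⁶/((4πε₀)³ℏ⁴)
E_h = 4.354e-18 J
a₀ = 5.297e-11 m
E_h/a₀ = 8.220e-8 N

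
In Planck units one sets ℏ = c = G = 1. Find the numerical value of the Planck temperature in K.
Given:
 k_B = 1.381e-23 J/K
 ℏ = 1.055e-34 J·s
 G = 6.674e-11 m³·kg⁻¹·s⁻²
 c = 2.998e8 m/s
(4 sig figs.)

1.417e32 K

T_P = √(ℏc⁵/G) / k_B
  = √(3.828e18) × 7.241e22
  = 1.417e32 K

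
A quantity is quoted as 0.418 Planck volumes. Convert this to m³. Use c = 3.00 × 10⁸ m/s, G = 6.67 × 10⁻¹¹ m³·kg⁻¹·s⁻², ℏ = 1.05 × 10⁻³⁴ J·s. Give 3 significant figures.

One Planck volume: V_P = (ℏG/c³)^(3/2) = 4.18 × 10⁻¹⁰⁵ m³.
0.418 × 4.18 × 10⁻¹⁰⁵ m³ = 1.75 × 10⁻¹⁰⁵ m³

1.75 × 10⁻¹⁰⁵ m³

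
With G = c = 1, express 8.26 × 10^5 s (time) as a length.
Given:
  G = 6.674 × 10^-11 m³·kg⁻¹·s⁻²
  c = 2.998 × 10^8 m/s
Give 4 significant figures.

Time → length via c.
8.26 × 10^5 s × (c) = 2.476 × 10^14 m

2.476 × 10^14 m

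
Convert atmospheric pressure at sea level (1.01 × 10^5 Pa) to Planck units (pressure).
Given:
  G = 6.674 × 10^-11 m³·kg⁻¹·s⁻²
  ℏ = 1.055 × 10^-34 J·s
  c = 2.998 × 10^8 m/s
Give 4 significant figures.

Planck pressure: p_P = c⁷/(ℏG²) = 4.632 × 10^113 Pa.
1.01 × 10^5 / 4.632 × 10^113 = 2.180 × 10^-109

2.180 × 10^-109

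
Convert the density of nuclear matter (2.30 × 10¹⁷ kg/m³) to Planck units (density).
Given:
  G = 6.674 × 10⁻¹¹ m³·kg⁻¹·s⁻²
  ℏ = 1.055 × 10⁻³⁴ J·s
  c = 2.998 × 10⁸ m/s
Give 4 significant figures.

Planck density: ρ_P = c⁵/(ℏG²) = 5.154 × 10⁹⁶ kg/m³.
2.30 × 10¹⁷ / 5.154 × 10⁹⁶ = 4.463 × 10⁻⁸⁰

4.463 × 10⁻⁸⁰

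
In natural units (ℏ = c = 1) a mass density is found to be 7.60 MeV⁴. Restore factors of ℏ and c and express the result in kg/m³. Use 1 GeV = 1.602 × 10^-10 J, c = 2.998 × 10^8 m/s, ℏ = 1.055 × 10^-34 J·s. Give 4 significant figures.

1.760 × 10^9 kg/m³

Mass density is [E]/(c²[L]³) = [E]⁴/(ℏ³c⁵).
1 GeV⁴ → 1/(ℏ³c⁵) × (1 GeV in J)⁴ = 2.316 × 10^20 kg/m³.
Convert the energy scale: 7.60 MeV⁴ = 7.60 × 10^-12 GeV⁴.
Result: 7.60 × 10^-12 × 2.316 × 10^20 = 1.760 × 10^9 kg/m³.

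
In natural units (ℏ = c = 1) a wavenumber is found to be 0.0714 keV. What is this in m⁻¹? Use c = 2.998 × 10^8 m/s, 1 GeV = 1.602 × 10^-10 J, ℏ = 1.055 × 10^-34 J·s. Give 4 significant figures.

3.616 × 10^8 m⁻¹

Inverse length is [E]/(ℏc).
1 GeV → 1/(ℏc) × (1 GeV in J) = 5.065 × 10^15 m⁻¹.
Convert the energy scale: 0.0714 keV = 7.14 × 10^-8 GeV.
Result: 7.14 × 10^-8 × 5.065 × 10^15 = 3.616 × 10^8 m⁻¹.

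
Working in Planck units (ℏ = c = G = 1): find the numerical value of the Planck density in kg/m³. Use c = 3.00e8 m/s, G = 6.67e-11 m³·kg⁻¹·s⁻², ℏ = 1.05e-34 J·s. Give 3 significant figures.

5.20e96 kg/m³

The unique combination of the constants set to 1 with dimensions of density is ρ_P = c⁵/(ℏG²).
  = 2.43e42 / 4.67e-55
  = 5.20e96 kg/m³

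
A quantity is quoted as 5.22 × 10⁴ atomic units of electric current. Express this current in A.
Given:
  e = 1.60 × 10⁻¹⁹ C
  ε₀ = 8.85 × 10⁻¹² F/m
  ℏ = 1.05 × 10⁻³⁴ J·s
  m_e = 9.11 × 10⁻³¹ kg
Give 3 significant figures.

348 A

One atomic unit of electric current: I_au = e E_h/ℏ = m_e e⁵/((4πε₀)²ℏ³) = 6.67 × 10⁻³ A.
5.22 × 10⁴ × 6.67 × 10⁻³ A = 348 A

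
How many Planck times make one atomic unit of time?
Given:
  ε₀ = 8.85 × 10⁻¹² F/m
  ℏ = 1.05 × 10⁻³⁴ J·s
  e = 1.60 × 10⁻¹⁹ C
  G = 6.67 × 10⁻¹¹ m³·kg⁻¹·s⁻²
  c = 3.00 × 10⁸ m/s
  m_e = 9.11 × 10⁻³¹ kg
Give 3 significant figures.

atomic unit of time: τ_au = (4πε₀)²ℏ³/(m_e e⁴) = 2.40 × 10⁻¹⁷ s
Planck time: t_P = √(ℏG/c⁵) = 5.37 × 10⁻⁴⁴ s
ratio = 2.40 × 10⁻¹⁷ / 5.37 × 10⁻⁴⁴ = 4.47 × 10²⁶

4.47 × 10²⁶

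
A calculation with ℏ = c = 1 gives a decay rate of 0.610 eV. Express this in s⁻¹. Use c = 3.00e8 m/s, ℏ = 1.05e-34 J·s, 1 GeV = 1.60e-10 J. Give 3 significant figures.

9.30e14 s⁻¹

A rate is [E]/ℏ; divide by ℏ.
1 GeV → 1/ℏ × (1 GeV in J) = 1.52e24 s⁻¹.
Convert the energy scale: 0.610 eV = 6.10e-10 GeV.
Result: 6.10e-10 × 1.52e24 = 9.30e14 s⁻¹.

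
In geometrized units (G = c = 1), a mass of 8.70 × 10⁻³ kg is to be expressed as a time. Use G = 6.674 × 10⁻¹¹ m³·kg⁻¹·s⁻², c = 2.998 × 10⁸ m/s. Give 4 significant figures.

2.155 × 10⁻³⁸ s

Mass → time via G/c³.
8.70 × 10⁻³ kg × (G/c³) = 2.155 × 10⁻³⁸ s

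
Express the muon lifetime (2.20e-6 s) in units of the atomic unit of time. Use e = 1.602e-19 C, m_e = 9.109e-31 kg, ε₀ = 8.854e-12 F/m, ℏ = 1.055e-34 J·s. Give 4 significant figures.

atomic unit of time: τ_au = (4πε₀)²ℏ³/(m_e e⁴) = 2.423e-17 s.
2.20e-6 / 2.423e-17 = 9.080e10

9.080e10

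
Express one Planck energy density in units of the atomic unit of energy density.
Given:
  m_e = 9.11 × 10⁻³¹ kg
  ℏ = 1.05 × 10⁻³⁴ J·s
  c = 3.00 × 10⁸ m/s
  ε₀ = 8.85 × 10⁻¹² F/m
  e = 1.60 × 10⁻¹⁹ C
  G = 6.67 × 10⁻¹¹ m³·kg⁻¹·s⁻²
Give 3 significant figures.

1.55 × 10¹⁰⁰

Planck energy density: u_P = c⁷/(ℏG²) = 4.68 × 10¹¹³ J/m³
atomic unit of energy density: u_au = E_h/a₀³ = m_e⁴e¹⁰/((4πε₀)⁵ℏ⁸) = 3.01 × 10¹³ J/m³
ratio = 4.68 × 10¹¹³ / 3.01 × 10¹³ = 1.55 × 10¹⁰⁰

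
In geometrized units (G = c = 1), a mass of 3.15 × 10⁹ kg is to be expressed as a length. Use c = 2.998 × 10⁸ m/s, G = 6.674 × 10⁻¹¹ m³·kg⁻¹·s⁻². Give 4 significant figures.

In G = c = 1 units mass has dimensions of length; the conversion factor is G/c².
3.15 × 10⁹ kg × (G/c²) = 2.339 × 10⁻¹⁸ m

2.339 × 10⁻¹⁸ m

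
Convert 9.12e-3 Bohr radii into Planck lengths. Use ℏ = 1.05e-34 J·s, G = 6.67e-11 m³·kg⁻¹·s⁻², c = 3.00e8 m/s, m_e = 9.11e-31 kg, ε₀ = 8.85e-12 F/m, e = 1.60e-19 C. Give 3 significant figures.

2.98e22

Bohr radius: a₀ = 4πε₀ℏ²/(m_e e²) = 5.26e-11 m
Planck length: ℓ_P = √(ℏG/c³) = 1.61e-35 m
9.12e-3 × 5.26e-11 / 1.61e-35 = 2.98e22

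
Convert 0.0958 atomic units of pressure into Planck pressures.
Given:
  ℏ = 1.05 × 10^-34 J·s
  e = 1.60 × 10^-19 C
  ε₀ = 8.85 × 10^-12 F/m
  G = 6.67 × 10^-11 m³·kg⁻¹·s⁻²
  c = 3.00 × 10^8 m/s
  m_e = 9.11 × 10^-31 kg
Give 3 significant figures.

atomic unit of pressure: P_au = E_h/a₀³ = m_e⁴e¹⁰/((4πε₀)⁵ℏ⁸) = 3.01 × 10^13 Pa
Planck pressure: p_P = c⁷/(ℏG²) = 4.68 × 10^113 Pa
0.0958 × 3.01 × 10^13 / 4.68 × 10^113 = 6.17 × 10^-102

6.17 × 10^-102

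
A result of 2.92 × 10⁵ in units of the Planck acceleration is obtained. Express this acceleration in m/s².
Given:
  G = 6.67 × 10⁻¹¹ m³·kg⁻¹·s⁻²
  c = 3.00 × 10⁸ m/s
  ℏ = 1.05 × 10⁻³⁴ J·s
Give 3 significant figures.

1.63 × 10⁵⁷ m/s²

One Planck acceleration: a_P = √(c⁷/(ℏG)) = 5.59 × 10⁵¹ m/s².
2.92 × 10⁵ × 5.59 × 10⁵¹ m/s² = 1.63 × 10⁵⁷ m/s²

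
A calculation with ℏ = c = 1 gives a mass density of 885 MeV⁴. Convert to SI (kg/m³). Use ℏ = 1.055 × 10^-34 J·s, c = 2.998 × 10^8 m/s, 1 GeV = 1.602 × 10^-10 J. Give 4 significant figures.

Mass density is [E]/(c²[L]³) = [E]⁴/(ℏ³c⁵).
1 GeV⁴ → 1/(ℏ³c⁵) × (1 GeV in J)⁴ = 2.316 × 10^20 kg/m³.
Convert the energy scale: 885 MeV⁴ = 8.85 × 10^-10 GeV⁴.
Result: 8.85 × 10^-10 × 2.316 × 10^20 = 2.050 × 10^11 kg/m³.

2.050 × 10^11 kg/m³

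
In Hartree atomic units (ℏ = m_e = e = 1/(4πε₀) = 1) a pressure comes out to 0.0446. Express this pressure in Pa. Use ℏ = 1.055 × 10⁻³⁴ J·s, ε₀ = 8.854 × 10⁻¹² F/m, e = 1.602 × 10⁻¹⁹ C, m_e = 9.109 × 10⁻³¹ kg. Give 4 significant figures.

One atomic unit of pressure: P_au = E_h/a₀³ = m_e⁴e¹⁰/((4πε₀)⁵ℏ⁸) = 2.929 × 10¹³ Pa.
0.0446 × 2.929 × 10¹³ Pa = 1.306 × 10¹² Pa

1.306 × 10¹² Pa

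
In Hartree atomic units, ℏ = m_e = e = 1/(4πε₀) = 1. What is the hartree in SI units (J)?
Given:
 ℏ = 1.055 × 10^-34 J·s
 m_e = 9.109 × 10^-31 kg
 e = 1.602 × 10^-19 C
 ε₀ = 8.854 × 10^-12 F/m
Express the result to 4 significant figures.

From ℏ = m_e = e = 1/(4πε₀) = 1 the energy scale is E_h = m_e e⁴/(4πε₀ℏ)².
  = 6.000 × 10^-106 / 1.378 × 10^-88
  = 4.354 × 10^-18 J

4.354 × 10^-18 J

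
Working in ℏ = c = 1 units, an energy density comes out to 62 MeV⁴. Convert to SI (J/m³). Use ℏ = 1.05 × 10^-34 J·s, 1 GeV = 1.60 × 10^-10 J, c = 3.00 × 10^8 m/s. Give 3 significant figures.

[E]/[L]³ = [E]⁴/(ℏc)³; restore (ℏc)⁻³.
1 GeV⁴ → 1/(ℏc)³ × (1 GeV in J)⁴ = 2.10 × 10^37 J/m³.
Convert the energy scale: 62 MeV⁴ = 6.20 × 10^-11 GeV⁴.
Result: 6.20 × 10^-11 × 2.10 × 10^37 = 1.30 × 10^27 J/m³.

1.30 × 10^27 J/m³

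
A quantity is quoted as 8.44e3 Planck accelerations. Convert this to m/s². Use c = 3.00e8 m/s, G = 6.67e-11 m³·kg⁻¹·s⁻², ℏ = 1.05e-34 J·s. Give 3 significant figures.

4.72e55 m/s²

One Planck acceleration: a_P = √(c⁷/(ℏG)) = 5.59e51 m/s².
8.44e3 × 5.59e51 m/s² = 4.72e55 m/s²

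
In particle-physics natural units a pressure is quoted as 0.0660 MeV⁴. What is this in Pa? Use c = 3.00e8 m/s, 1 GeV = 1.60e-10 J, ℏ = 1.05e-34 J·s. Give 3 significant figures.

1.38e24 Pa

Pressure is [E]/[L]³ = [E]⁴/(ℏc)³.
1 GeV⁴ → 1/(ℏc)³ × (1 GeV in J)⁴ = 2.10e37 Pa.
Convert the energy scale: 0.0660 MeV⁴ = 6.60e-14 GeV⁴.
Result: 6.60e-14 × 2.10e37 = 1.38e24 Pa.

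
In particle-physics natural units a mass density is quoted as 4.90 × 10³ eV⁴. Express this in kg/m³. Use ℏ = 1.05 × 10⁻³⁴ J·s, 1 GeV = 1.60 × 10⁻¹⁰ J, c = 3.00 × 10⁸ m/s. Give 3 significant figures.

1.14 × 10⁻¹² kg/m³

Mass density is [E]/(c²[L]³) = [E]⁴/(ℏ³c⁵).
1 GeV⁴ → 1/(ℏ³c⁵) × (1 GeV in J)⁴ = 2.33 × 10²⁰ kg/m³.
Convert the energy scale: 4.90 × 10³ eV⁴ = 4.90 × 10⁻³³ GeV⁴.
Result: 4.90 × 10⁻³³ × 2.33 × 10²⁰ = 1.14 × 10⁻¹² kg/m³.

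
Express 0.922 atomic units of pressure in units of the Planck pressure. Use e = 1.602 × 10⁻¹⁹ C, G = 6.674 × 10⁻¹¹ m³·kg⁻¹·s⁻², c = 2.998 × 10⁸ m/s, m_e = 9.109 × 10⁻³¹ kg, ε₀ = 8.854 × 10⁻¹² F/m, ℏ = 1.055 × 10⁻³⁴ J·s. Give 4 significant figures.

atomic unit of pressure: P_au = E_h/a₀³ = m_e⁴e¹⁰/((4πε₀)⁵ℏ⁸) = 2.929 × 10¹³ Pa
Planck pressure: p_P = c⁷/(ℏG²) = 4.632 × 10¹¹³ Pa
0.922 × 2.929 × 10¹³ / 4.632 × 10¹¹³ = 5.830 × 10⁻¹⁰¹

5.830 × 10⁻¹⁰¹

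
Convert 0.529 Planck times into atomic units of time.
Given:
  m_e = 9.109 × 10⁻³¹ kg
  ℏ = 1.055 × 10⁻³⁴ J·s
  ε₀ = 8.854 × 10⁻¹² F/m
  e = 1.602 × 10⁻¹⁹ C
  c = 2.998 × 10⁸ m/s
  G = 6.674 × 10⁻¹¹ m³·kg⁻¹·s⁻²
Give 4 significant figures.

1.177 × 10⁻²⁷

Planck time: t_P = √(ℏG/c⁵) = 5.392 × 10⁻⁴⁴ s
atomic unit of time: τ_au = (4πε₀)²ℏ³/(m_e e⁴) = 2.423 × 10⁻¹⁷ s
0.529 × 5.392 × 10⁻⁴⁴ / 2.423 × 10⁻¹⁷ = 1.177 × 10⁻²⁷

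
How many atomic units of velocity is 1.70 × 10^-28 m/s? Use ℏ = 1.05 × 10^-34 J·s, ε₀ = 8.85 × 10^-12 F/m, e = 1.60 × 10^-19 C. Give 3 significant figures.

atomic unit of velocity: v_au = e²/(4πε₀ℏ) = 2.19 × 10^6 m/s.
1.70 × 10^-28 / 2.19 × 10^6 = 7.75 × 10^-35

7.75 × 10^-35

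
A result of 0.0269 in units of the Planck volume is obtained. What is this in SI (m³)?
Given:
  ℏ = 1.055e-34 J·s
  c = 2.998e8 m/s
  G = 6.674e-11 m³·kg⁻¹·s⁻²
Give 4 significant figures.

1.136e-106 m³

One Planck volume: V_P = (ℏG/c³)^(3/2) = 4.224e-105 m³.
0.0269 × 4.224e-105 m³ = 1.136e-106 m³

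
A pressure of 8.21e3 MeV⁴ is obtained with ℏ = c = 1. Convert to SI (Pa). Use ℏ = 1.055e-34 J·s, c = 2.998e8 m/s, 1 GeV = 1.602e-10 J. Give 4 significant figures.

Pressure is [E]/[L]³ = [E]⁴/(ℏc)³.
1 GeV⁴ → 1/(ℏc)³ × (1 GeV in J)⁴ = 2.082e37 Pa.
Convert the energy scale: 8.21e3 MeV⁴ = 8.21e-9 GeV⁴.
Result: 8.21e-9 × 2.082e37 = 1.709e29 Pa.

1.709e29 Pa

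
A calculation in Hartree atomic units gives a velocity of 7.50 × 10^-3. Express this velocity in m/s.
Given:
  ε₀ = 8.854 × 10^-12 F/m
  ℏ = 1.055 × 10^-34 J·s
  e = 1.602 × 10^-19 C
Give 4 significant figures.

One atomic unit of velocity: v_au = e²/(4πε₀ℏ) = 2.186 × 10^6 m/s.
7.50 × 10^-3 × 2.186 × 10^6 m/s = 1.640 × 10^4 m/s

1.640 × 10^4 m/s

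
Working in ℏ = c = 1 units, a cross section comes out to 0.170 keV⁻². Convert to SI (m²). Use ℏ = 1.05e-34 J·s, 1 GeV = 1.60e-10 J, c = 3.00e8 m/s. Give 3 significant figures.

6.59e-21 m²

Area is [L]² = [E]⁻²·(ℏc)²; restore (ℏc)².
1 GeV⁻² → (ℏc)² × (1 GeV in J)⁻² = 3.88e-32 m².
Convert the energy scale: 0.170 keV⁻² = 1.70e11 GeV⁻².
Result: 1.70e11 × 3.88e-32 = 6.59e-21 m².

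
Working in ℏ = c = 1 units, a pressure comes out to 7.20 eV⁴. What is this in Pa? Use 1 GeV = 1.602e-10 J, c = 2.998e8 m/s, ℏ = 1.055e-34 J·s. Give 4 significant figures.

149.9 Pa

Pressure is [E]/[L]³ = [E]⁴/(ℏc)³.
1 GeV⁴ → 1/(ℏc)³ × (1 GeV in J)⁴ = 2.082e37 Pa.
Convert the energy scale: 7.20 eV⁴ = 7.20e-36 GeV⁴.
Result: 7.20e-36 × 2.082e37 = 149.9 Pa.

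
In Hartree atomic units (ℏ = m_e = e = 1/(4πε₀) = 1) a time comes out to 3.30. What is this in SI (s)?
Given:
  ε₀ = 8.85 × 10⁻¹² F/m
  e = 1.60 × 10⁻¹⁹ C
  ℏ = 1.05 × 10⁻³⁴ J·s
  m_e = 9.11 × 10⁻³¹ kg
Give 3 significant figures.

One atomic unit of time: τ_au = (4πε₀)²ℏ³/(m_e e⁴) = 2.40 × 10⁻¹⁷ s.
3.30 × 2.40 × 10⁻¹⁷ s = 7.91 × 10⁻¹⁷ s

7.91 × 10⁻¹⁷ s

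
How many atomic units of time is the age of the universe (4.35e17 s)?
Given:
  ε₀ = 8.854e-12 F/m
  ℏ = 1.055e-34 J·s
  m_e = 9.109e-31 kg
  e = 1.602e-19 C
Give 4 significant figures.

1.795e34

atomic unit of time: τ_au = (4πε₀)²ℏ³/(m_e e⁴) = 2.423e-17 s.
4.35e17 / 2.423e-17 = 1.795e34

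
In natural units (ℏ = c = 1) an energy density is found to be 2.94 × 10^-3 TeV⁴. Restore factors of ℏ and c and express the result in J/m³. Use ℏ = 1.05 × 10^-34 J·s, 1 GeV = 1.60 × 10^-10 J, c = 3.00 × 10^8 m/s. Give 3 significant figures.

[E]/[L]³ = [E]⁴/(ℏc)³; restore (ℏc)⁻³.
1 GeV⁴ → 1/(ℏc)³ × (1 GeV in J)⁴ = 2.10 × 10^37 J/m³.
Convert the energy scale: 2.94 × 10^-3 TeV⁴ = 2.94 × 10^9 GeV⁴.
Result: 2.94 × 10^9 × 2.10 × 10^37 = 6.16 × 10^46 J/m³.

6.16 × 10^46 J/m³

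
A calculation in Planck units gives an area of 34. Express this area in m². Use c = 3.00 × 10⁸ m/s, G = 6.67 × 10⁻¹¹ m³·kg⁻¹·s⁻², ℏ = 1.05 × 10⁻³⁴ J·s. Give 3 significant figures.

One Planck area: A_P = ℏG/c³ = 2.59 × 10⁻⁷⁰ m².
34 × 2.59 × 10⁻⁷⁰ m² = 8.82 × 10⁻⁶⁹ m²

8.82 × 10⁻⁶⁹ m²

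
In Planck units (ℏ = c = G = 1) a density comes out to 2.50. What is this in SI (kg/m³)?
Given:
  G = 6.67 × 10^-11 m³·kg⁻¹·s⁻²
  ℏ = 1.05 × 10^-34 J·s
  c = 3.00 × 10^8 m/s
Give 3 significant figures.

1.30 × 10^97 kg/m³

One Planck density: ρ_P = c⁵/(ℏG²) = 5.20 × 10^96 kg/m³.
2.50 × 5.20 × 10^96 kg/m³ = 1.30 × 10^97 kg/m³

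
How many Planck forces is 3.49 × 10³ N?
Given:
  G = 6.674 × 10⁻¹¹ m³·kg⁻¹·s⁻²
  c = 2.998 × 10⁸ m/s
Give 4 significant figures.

Planck force: F_P = c⁴/G = 1.210 × 10⁴⁴ N.
3.49 × 10³ / 1.210 × 10⁴⁴ = 2.883 × 10⁻⁴¹

2.883 × 10⁻⁴¹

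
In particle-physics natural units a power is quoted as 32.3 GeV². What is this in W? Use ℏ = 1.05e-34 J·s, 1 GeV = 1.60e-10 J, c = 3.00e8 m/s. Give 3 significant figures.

7.88e15 W

Power is [E]/[T] = [E]²/ℏ.
1 GeV² → 1/ℏ × (1 GeV in J)² = 2.44e14 W.
Result: 32.3 × 2.44e14 = 7.88e15 W.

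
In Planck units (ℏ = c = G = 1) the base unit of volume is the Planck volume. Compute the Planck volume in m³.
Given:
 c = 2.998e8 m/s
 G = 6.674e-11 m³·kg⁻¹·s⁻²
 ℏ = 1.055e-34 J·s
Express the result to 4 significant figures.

4.224e-105 m³

V_P = (ℏG/c³)^(3/2)
  = √(1.784e-209)
  = 4.224e-105 m³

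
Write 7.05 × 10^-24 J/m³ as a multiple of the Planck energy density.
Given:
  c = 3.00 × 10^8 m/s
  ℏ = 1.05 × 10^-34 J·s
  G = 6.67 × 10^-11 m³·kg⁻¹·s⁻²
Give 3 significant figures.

1.51 × 10^-137

Planck energy density: u_P = c⁷/(ℏG²) = 4.68 × 10^113 J/m³.
7.05 × 10^-24 / 4.68 × 10^113 = 1.51 × 10^-137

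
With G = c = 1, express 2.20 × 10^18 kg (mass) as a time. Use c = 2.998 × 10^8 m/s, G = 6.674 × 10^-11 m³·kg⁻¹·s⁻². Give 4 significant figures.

5.449 × 10^-18 s

Mass → time via G/c³.
2.20 × 10^18 kg × (G/c³) = 5.449 × 10^-18 s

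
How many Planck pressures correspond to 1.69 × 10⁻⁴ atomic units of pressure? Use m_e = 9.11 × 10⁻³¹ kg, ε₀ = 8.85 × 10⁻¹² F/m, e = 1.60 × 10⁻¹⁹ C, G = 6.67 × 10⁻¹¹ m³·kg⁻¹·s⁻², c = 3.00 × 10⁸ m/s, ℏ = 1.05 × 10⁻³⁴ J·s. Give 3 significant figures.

atomic unit of pressure: P_au = E_h/a₀³ = m_e⁴e¹⁰/((4πε₀)⁵ℏ⁸) = 3.01 × 10¹³ Pa
Planck pressure: p_P = c⁷/(ℏG²) = 4.68 × 10¹¹³ Pa
1.69 × 10⁻⁴ × 3.01 × 10¹³ / 4.68 × 10¹¹³ = 1.09 × 10⁻¹⁰⁴

1.09 × 10⁻¹⁰⁴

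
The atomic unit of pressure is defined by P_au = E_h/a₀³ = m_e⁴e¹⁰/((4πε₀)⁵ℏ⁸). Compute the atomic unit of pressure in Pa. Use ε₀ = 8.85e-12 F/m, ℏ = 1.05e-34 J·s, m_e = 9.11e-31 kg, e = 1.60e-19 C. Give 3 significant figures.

3.01e13 Pa

P_au = E_h/a₀³ = m_e⁴e¹⁰/((4πε₀)⁵ℏ⁸)
E_h = 4.38e-18 J
a₀ = 5.26e-11 m
E_h/a₀³ = 3.01e13 Pa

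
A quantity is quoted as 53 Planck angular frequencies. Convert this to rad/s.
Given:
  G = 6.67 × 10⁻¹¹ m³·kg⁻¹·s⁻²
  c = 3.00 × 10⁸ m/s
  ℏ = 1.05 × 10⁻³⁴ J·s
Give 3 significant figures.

9.87 × 10⁴⁴ rad/s

One Planck angular frequency: ω_P = √(c⁵/(ℏG)) = 1.86 × 10⁴³ rad/s.
53 × 1.86 × 10⁴³ rad/s = 9.87 × 10⁴⁴ rad/s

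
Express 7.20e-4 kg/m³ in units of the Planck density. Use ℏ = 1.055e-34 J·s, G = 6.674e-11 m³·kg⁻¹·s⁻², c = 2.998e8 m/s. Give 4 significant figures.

1.397e-100

Planck density: ρ_P = c⁵/(ℏG²) = 5.154e96 kg/m³.
7.20e-4 / 5.154e96 = 1.397e-100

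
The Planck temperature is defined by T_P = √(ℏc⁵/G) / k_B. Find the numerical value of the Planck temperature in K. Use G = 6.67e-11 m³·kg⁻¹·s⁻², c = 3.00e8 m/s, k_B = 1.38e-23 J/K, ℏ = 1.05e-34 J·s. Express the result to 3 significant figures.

1.42e32 K

T_P = √(ℏc⁵/G) / k_B
  = √(3.83e18) × 7.25e22
  = 1.42e32 K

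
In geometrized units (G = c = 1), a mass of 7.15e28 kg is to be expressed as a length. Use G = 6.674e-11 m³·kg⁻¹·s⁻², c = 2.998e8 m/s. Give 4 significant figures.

In G = c = 1 units mass has dimensions of length; the conversion factor is G/c².
7.15e28 kg × (G/c²) = 53.09 m

53.09 m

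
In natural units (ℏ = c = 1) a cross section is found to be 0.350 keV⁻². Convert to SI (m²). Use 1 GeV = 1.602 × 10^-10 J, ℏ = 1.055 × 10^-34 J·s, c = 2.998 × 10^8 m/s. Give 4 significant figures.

Area is [L]² = [E]⁻²·(ℏc)²; restore (ℏc)².
1 GeV⁻² → (ℏc)² × (1 GeV in J)⁻² = 3.898 × 10^-32 m².
Convert the energy scale: 0.350 keV⁻² = 3.50 × 10^11 GeV⁻².
Result: 3.50 × 10^11 × 3.898 × 10^-32 = 1.364 × 10^-20 m².

1.364 × 10^-20 m²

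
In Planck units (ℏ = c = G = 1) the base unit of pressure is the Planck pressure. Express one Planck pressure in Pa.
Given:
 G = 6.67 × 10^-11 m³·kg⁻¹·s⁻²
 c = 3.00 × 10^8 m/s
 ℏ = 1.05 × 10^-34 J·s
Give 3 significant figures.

4.68 × 10^113 Pa

p_P = c⁷/(ℏG²)
  = 2.19 × 10^59 / 4.67 × 10^-55
  = 4.68 × 10^113 Pa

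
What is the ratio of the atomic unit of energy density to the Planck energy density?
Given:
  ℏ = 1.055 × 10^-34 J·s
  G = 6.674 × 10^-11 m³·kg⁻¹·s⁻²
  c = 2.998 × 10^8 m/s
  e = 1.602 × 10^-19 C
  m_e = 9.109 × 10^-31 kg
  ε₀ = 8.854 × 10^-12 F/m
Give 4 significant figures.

6.323 × 10^-101

atomic unit of energy density: u_au = E_h/a₀³ = m_e⁴e¹⁰/((4πε₀)⁵ℏ⁸) = 2.929 × 10^13 J/m³
Planck energy density: u_P = c⁷/(ℏG²) = 4.632 × 10^113 J/m³
ratio = 2.929 × 10^13 / 4.632 × 10^113 = 6.323 × 10^-101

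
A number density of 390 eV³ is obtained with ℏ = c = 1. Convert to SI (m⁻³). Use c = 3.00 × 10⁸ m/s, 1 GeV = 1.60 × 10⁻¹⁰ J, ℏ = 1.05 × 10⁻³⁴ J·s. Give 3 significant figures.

Number density is [L]⁻³ = [E]³/(ℏc)³.
1 GeV³ → 1/(ℏc)³ × (1 GeV in J)³ = 1.31 × 10⁴⁷ m⁻³.
Convert the energy scale: 390 eV³ = 3.90 × 10⁻²⁵ GeV³.
Result: 3.90 × 10⁻²⁵ × 1.31 × 10⁴⁷ = 5.11 × 10²² m⁻³.

5.11 × 10²² m⁻³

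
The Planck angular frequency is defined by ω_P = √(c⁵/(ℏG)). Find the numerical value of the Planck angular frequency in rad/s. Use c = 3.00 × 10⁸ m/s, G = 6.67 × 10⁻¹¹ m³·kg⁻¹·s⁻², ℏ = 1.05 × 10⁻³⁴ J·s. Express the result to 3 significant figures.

1.86 × 10⁴³ rad/s

ω_P = √(c⁵/(ℏG))
  = √(3.47 × 10⁸⁶)
  = 1.86 × 10⁴³ rad/s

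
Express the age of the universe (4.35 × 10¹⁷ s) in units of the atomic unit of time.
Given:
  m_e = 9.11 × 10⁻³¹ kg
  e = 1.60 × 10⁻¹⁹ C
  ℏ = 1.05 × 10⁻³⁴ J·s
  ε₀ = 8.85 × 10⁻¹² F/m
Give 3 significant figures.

1.81 × 10³⁴

atomic unit of time: τ_au = (4πε₀)²ℏ³/(m_e e⁴) = 2.40 × 10⁻¹⁷ s.
4.35 × 10¹⁷ / 2.40 × 10⁻¹⁷ = 1.81 × 10³⁴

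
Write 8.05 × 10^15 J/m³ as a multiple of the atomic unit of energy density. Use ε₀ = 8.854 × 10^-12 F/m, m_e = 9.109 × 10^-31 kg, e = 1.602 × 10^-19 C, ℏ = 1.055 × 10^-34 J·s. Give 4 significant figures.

274.8

atomic unit of energy density: u_au = E_h/a₀³ = m_e⁴e¹⁰/((4πε₀)⁵ℏ⁸) = 2.929 × 10^13 J/m³.
8.05 × 10^15 / 2.929 × 10^13 = 274.8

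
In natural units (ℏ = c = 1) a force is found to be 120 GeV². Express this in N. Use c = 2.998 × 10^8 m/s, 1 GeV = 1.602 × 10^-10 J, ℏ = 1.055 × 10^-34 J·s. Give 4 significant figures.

9.737 × 10^7 N

Force is [E]/[L] = [E]²/(ℏc); restore (ℏc)⁻¹.
1 GeV² → 1/(ℏc) × (1 GeV in J)² = 8.114 × 10^5 N.
Result: 120 × 8.114 × 10^5 = 9.737 × 10^7 N.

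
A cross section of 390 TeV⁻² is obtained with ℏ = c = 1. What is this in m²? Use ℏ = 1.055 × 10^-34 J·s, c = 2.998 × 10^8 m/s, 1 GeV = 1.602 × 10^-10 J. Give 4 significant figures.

1.520 × 10^-35 m²

Area is [L]² = [E]⁻²·(ℏc)²; restore (ℏc)².
1 GeV⁻² → (ℏc)² × (1 GeV in J)⁻² = 3.898 × 10^-32 m².
Convert the energy scale: 390 TeV⁻² = 3.90 × 10^-4 GeV⁻².
Result: 3.90 × 10^-4 × 3.898 × 10^-32 = 1.520 × 10^-35 m².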